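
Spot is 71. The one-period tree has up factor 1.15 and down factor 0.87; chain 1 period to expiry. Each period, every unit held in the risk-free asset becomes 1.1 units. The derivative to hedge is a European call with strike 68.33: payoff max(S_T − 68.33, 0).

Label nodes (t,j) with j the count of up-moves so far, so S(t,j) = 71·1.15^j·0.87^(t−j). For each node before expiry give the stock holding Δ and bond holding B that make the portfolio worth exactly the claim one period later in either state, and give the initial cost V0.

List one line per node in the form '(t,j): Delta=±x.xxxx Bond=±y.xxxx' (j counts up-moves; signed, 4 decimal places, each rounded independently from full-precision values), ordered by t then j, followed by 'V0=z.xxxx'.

The replicating-portfolio and risk-neutral prices coincide; use p* = (1.1−0.87)/(1.15−0.87) = 0.8214 for the latter.
Terminal payoffs: V(1,0)=0.0000, V(1,1)=13.3200
Node (0,0) S=71.0000: V=(p*·13.3200+(1−p*)·0.0000)/1.1=9.9468; Δ=(13.3200−0.0000)/(81.6500−61.7700)=0.6700; B=V−Δ·S=-37.6247
Root portfolio cost Δ·71+B reproduces V0=9.9468.

(0,0): Delta=0.6700 Bond=-37.6247
V0=9.9468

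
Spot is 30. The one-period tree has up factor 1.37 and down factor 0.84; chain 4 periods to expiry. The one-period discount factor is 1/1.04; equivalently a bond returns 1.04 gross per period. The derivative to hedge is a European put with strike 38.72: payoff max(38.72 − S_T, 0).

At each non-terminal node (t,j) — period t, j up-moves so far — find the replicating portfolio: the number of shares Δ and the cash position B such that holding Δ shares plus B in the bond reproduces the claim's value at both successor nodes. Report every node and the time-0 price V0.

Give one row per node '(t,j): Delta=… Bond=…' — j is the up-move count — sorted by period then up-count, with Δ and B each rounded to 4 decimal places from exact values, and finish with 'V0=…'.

(0,0): Delta=-0.4796 Bond=21.9150
(1,0): Delta=-0.7200 Bond=28.8514
(1,1): Delta=-0.2363 Bond=12.7930
(2,0): Delta=-0.9673 Bond=35.2402
(2,1): Delta=-0.4698 Bond=21.3681
(2,2): Delta=0.0000 Bond=0.0000
(3,0): Delta=-1.0000 Bond=37.2308
(3,1): Delta=-0.9343 Bond=35.6912
(3,2): Delta=0.0000 Bond=0.0000
(3,3): Delta=0.0000 Bond=0.0000
V0=7.5281

Under the risk-neutral measure, an up-move has probability p* = (R−d)/(u−d) = 0.3774 and values discount at R = 1.04.
Terminal values V(4,·): V(4,0)=23.7839, V(4,1)=14.3599, V(4,2)=0.0000, V(4,3)=0.0000, V(4,4)=0.0000
(3,0): S=17.7811. Δ = (V_up−V_dn)/(S_up−S_dn) = (14.3599−23.7839)/(24.3601−14.9361) = -1.0000. V = [p*·14.3599 + (1−p*)·23.7839]/1.04 = 19.4496. B = V − Δ·S = 37.2308.
(3,1): S=29.0002. Δ = (V_up−V_dn)/(S_up−S_dn) = (0.0000−14.3599)/(39.7302−24.3601) = -0.9343. V = [p*·0.0000 + (1−p*)·14.3599]/1.04 = 8.5972. B = V − Δ·S = 35.6912.
(3,2): S=47.2979. Δ = (V_up−V_dn)/(S_up−S_dn) = (0.0000−0.0000)/(64.7981−39.7302) = 0.0000. V = [p*·0.0000 + (1−p*)·0.0000]/1.04 = 0.0000. B = V − Δ·S = 0.0000.
(3,3): S=77.1406. Δ = (V_up−V_dn)/(S_up−S_dn) = (0.0000−0.0000)/(105.6826−64.7981) = 0.0000. V = [p*·0.0000 + (1−p*)·0.0000]/1.04 = 0.0000. B = V − Δ·S = 0.0000.
(2,0): S=21.1680. Δ = (V_up−V_dn)/(S_up−S_dn) = (8.5972−19.4496)/(29.0002−17.7811) = -0.9673. V = [p*·8.5972 + (1−p*)·19.4496]/1.04 = 14.7638. B = V − Δ·S = 35.2402.
(2,1): S=34.5240. Δ = (V_up−V_dn)/(S_up−S_dn) = (0.0000−8.5972)/(47.2979−29.0002) = -0.4698. V = [p*·0.0000 + (1−p*)·8.5972]/1.04 = 5.1471. B = V − Δ·S = 21.3681.
(2,2): S=56.3070. Δ = (V_up−V_dn)/(S_up−S_dn) = (0.0000−0.0000)/(77.1406−47.2979) = 0.0000. V = [p*·0.0000 + (1−p*)·0.0000]/1.04 = 0.0000. B = V − Δ·S = 0.0000.
(1,0): S=25.2000. Δ = (V_up−V_dn)/(S_up−S_dn) = (5.1471−14.7638)/(34.5240−21.1680) = -0.7200. V = [p*·5.1471 + (1−p*)·14.7638]/1.04 = 10.7066. B = V − Δ·S = 28.8514.
(1,1): S=41.1000. Δ = (V_up−V_dn)/(S_up−S_dn) = (0.0000−5.1471)/(56.3070−34.5240) = -0.2363. V = [p*·0.0000 + (1−p*)·5.1471]/1.04 = 3.0815. B = V − Δ·S = 12.7930.
(0,0): S=30.0000. Δ = (V_up−V_dn)/(S_up−S_dn) = (3.0815−10.7066)/(41.1000−25.2000) = -0.4796. V = [p*·3.0815 + (1−p*)·10.7066]/1.04 = 7.5281. B = V − Δ·S = 21.9150.
Root portfolio cost Δ·30+B reproduces V0=7.5281.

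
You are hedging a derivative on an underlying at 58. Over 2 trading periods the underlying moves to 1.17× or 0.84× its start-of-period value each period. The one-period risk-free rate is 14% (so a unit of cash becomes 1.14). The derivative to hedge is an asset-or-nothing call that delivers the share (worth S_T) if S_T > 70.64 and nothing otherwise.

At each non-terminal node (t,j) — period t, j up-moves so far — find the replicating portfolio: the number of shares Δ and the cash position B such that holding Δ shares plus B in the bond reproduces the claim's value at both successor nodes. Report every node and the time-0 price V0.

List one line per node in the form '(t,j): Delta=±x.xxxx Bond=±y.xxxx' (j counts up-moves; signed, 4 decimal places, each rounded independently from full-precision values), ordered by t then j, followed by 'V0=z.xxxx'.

(0,0): Delta=3.3080 Bond=-141.3718
(1,0): Delta=0.0000 Bond=0.0000
(1,1): Delta=3.5455 Bond=-177.2802
V0=50.4899

Since d<R<u, set p* = (R−d)/(u−d) = 0.9091; price each node as the discounted p*-expectation of its children.
Payoff layer (t=2): V(2,0)=0.0000, V(2,1)=0.0000, V(2,2)=79.3962
(1,0): S=48.7200. Δ = (V_up−V_dn)/(S_up−S_dn) = (0.0000−0.0000)/(57.0024−40.9248) = 0.0000. V = [p*·0.0000 + (1−p*)·0.0000]/1.14 = 0.0000. B = V − Δ·S = 0.0000.
(1,1): S=67.8600. Δ = (V_up−V_dn)/(S_up−S_dn) = (79.3962−0.0000)/(79.3962−57.0024) = 3.5455. V = [p*·79.3962 + (1−p*)·0.0000]/1.14 = 63.3144. B = V − Δ·S = -177.2802.
(0,0): S=58.0000. Δ = (V_up−V_dn)/(S_up−S_dn) = (63.3144−0.0000)/(67.8600−48.7200) = 3.3080. V = [p*·63.3144 + (1−p*)·0.0000]/1.14 = 50.4899. B = V − Δ·S = -141.3718.
Each (Δ,B) replicates both successor values, so the strategy is self-financing and V0 is arbitrage-free.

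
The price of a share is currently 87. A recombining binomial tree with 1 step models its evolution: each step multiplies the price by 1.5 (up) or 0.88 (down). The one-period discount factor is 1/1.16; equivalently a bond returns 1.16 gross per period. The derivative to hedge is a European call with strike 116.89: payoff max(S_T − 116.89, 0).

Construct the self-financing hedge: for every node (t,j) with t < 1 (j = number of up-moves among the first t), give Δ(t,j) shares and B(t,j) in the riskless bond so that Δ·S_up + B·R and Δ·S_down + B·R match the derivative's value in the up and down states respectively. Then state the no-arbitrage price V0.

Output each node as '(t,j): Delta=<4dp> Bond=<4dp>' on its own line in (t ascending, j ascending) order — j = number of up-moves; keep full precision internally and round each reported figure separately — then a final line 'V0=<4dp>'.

Since d<R<u, set p* = (R−d)/(u−d) = 0.4516; price each node as the discounted p*-expectation of its children.
Terminal values V(1,·): V(1,0)=0.0000, V(1,1)=13.6100
  t=0,j=0: stock 87.0000 → up 130.5000 (V=13.6100), down 76.5600 (V=0.0000). Price 5.2987; hedge Δ=0.2523, bond B=-16.6529.
Root portfolio cost Δ·87+B reproduces V0=5.2987.

(0,0): Delta=0.2523 Bond=-16.6529
V0=5.2987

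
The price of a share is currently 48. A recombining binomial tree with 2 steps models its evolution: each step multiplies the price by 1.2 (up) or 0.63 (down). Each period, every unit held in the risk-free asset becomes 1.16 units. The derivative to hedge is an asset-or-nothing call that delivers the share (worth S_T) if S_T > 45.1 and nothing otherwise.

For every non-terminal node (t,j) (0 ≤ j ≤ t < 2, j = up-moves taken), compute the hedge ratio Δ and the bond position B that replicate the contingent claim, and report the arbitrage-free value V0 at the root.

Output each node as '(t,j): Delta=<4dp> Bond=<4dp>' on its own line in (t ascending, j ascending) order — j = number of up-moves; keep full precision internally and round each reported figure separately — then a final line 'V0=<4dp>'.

(0,0): Delta=2.0250 Bond=-52.7903
(1,0): Delta=0.0000 Bond=0.0000
(1,1): Delta=2.1053 Bond=-65.8584
V0=44.4109

Risk-neutral probability p* = (R−d)/(u−d) = (1.16−0.63)/(1.2−0.63) = 0.9298.
Payoff layer (t=2): V(2,0)=0.0000, V(2,1)=0.0000, V(2,2)=69.1200
  t=1,j=0: stock 30.2400 → up 36.2880 (V=0.0000), down 19.0512 (V=0.0000). Price 0.0000; hedge Δ=0.0000, bond B=0.0000.
  t=1,j=1: stock 57.6000 → up 69.1200 (V=69.1200), down 36.2880 (V=0.0000). Price 55.4047; hedge Δ=2.1053, bond B=-65.8584.
  t=0,j=0: stock 48.0000 → up 57.6000 (V=55.4047), down 30.2400 (V=0.0000). Price 44.4109; hedge Δ=2.0250, bond B=-52.7903.
Root portfolio cost Δ·48+B reproduces V0=44.4109.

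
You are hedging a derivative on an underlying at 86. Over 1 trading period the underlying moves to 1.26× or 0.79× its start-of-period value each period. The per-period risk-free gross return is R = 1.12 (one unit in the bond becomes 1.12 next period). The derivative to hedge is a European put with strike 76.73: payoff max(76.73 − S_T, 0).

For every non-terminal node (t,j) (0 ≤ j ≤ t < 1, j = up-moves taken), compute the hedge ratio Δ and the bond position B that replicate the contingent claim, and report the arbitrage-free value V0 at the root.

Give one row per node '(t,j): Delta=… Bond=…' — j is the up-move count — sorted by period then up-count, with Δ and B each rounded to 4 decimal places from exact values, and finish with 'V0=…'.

Under the risk-neutral measure, an up-move has probability p* = (R−d)/(u−d) = 0.7021 and values discount at R = 1.12.
Payoff layer (t=1): V(1,0)=8.7900, V(1,1)=0.0000
Node (0,0) S=86.0000: V=(p*·0.0000+(1−p*)·8.7900)/1.12=2.3378; Δ=(0.0000−8.7900)/(108.3600−67.9400)=-0.2175; B=V−Δ·S=21.0399
Check: Δ(0,0)·S0 + B(0,0) = 2.3378 = V0.

(0,0): Delta=-0.2175 Bond=21.0399
V0=2.3378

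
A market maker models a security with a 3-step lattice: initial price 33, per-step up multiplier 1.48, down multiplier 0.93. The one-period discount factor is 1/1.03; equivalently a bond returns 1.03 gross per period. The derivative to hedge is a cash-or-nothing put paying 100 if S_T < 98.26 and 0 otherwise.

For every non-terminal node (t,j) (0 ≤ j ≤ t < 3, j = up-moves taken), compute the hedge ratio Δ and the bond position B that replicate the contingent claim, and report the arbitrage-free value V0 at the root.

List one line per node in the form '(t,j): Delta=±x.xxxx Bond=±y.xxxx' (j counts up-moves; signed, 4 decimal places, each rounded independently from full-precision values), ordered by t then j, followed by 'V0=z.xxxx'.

Since d<R<u, set p* = (R−d)/(u−d) = 0.1818; price each node as the discounted p*-expectation of its children.
Terminal values V(3,·): V(3,0)=100.0000, V(3,1)=100.0000, V(3,2)=100.0000, V(3,3)=0.0000
Node (2,0) S=28.5417: V=(p*·100.0000+(1−p*)·100.0000)/1.03=97.0874; Δ=(100.0000−100.0000)/(42.2417−26.5438)=0.0000; B=V−Δ·S=97.0874
Node (2,1) S=45.4212: V=(p*·100.0000+(1−p*)·100.0000)/1.03=97.0874; Δ=(100.0000−100.0000)/(67.2234−42.2417)=0.0000; B=V−Δ·S=97.0874
Node (2,2) S=72.2832: V=(p*·0.0000+(1−p*)·100.0000)/1.03=79.4351; Δ=(0.0000−100.0000)/(106.9791−67.2234)=-2.5154; B=V−Δ·S=261.2533
Node (1,0) S=30.6900: V=(p*·97.0874+(1−p*)·97.0874)/1.03=94.2596; Δ=(97.0874−97.0874)/(45.4212−28.5417)=0.0000; B=V−Δ·S=94.2596
Node (1,1) S=48.8400: V=(p*·79.4351+(1−p*)·97.0874)/1.03=91.1436; Δ=(79.4351−97.0874)/(72.2832−45.4212)=-0.6571; B=V−Δ·S=123.2386
Node (0,0) S=33.0000: V=(p*·91.1436+(1−p*)·94.2596)/1.03=90.9641; Δ=(91.1436−94.2596)/(48.8400−30.6900)=-0.1717; B=V−Δ·S=96.6296
Root portfolio cost Δ·33+B reproduces V0=90.9641.

(0,0): Delta=-0.1717 Bond=96.6296
(1,0): Delta=0.0000 Bond=94.2596
(1,1): Delta=-0.6571 Bond=123.2386
(2,0): Delta=0.0000 Bond=97.0874
(2,1): Delta=0.0000 Bond=97.0874
(2,2): Delta=-2.5154 Bond=261.2533
V0=90.9641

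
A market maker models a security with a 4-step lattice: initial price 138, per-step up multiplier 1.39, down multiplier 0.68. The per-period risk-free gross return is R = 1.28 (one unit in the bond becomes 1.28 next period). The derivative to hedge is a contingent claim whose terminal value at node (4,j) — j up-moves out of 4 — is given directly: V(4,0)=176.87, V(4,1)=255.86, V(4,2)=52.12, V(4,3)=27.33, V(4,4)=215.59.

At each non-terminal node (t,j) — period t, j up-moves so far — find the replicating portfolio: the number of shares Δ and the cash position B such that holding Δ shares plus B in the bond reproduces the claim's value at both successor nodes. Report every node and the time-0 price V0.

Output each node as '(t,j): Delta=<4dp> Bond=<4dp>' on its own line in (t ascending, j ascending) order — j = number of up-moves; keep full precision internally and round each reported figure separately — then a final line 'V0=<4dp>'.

The replicating-portfolio and risk-neutral prices coincide; use p* = (1.28−0.68)/(1.39−0.68) = 0.8451 for the latter.
At expiry t=4: V(4,0)=176.8700, V(4,1)=255.8600, V(4,2)=52.1200, V(4,3)=27.3300, V(4,4)=215.5900
  t=3,j=0: stock 43.3916 → up 60.3143 (V=255.8600), down 29.5063 (V=176.8700). Price 190.3298; hedge Δ=2.5639, bond B=79.0763.
  t=3,j=1: stock 88.6976 → up 123.2896 (V=52.1200), down 60.3143 (V=255.8600). Price 65.3792; hedge Δ=-3.2352, bond B=352.3369.
  t=3,j=2: stock 181.3083 → up 252.0185 (V=27.3300), down 123.2896 (V=52.1200). Price 24.3521; hedge Δ=-0.1926, bond B=59.2676.
  t=3,j=3: stock 370.6154 → up 515.1554 (V=215.5900), down 252.0185 (V=27.3300). Price 145.6429; hedge Δ=0.7154, bond B=-119.5120.
  t=2,j=0: stock 63.8112 → up 88.6976 (V=65.3792), down 43.3916 (V=190.3298). Price 66.2013; hedge Δ=-2.7579, bond B=242.1881.
  t=2,j=1: stock 130.4376 → up 181.3083 (V=24.3521), down 88.6976 (V=65.3792). Price 23.9910; hedge Δ=-0.4430, bond B=81.7756.
  t=2,j=2: stock 266.6298 → up 370.6154 (V=145.6429), down 181.3083 (V=24.3521). Price 99.1027; hedge Δ=0.6407, bond B=-71.7295.
  t=1,j=0: stock 93.8400 → up 130.4376 (V=23.9910), down 63.8112 (V=66.2013). Price 23.8520; hedge Δ=-0.6335, bond B=83.3033.
  t=1,j=1: stock 191.8200 → up 266.6298 (V=99.1027), down 130.4376 (V=23.9910). Price 68.3325; hedge Δ=0.5515, bond B=-37.4586.
  t=0,j=0: stock 138.0000 → up 191.8200 (V=68.3325), down 93.8400 (V=23.8520). Price 48.0009; hedge Δ=0.4540, bond B=-14.6477.
Check: Δ(0,0)·S0 + B(0,0) = 48.0009 = V0.

(0,0): Delta=0.4540 Bond=-14.6477
(1,0): Delta=-0.6335 Bond=83.3033
(1,1): Delta=0.5515 Bond=-37.4586
(2,0): Delta=-2.7579 Bond=242.1881
(2,1): Delta=-0.4430 Bond=81.7756
(2,2): Delta=0.6407 Bond=-71.7295
(3,0): Delta=2.5639 Bond=79.0763
(3,1): Delta=-3.2352 Bond=352.3369
(3,2): Delta=-0.1926 Bond=59.2676
(3,3): Delta=0.7154 Bond=-119.5120
V0=48.0009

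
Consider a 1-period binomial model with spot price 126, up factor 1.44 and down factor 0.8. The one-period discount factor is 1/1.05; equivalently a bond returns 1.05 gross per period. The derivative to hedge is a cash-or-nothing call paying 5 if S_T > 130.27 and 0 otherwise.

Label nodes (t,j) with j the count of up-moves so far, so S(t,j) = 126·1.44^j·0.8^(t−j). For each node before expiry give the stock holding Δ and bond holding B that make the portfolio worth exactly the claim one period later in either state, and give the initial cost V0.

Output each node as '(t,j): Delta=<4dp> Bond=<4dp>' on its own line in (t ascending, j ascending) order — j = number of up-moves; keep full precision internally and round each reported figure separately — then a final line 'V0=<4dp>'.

(0,0): Delta=0.0620 Bond=-5.9524
V0=1.8601

Since d<R<u, set p* = (R−d)/(u−d) = 0.3906; price each node as the discounted p*-expectation of its children.
Terminal payoffs: V(1,0)=0.0000, V(1,1)=5.0000
Node (0,0) S=126.0000: V=(p*·5.0000+(1−p*)·0.0000)/1.05=1.8601; Δ=(5.0000−0.0000)/(181.4400−100.8000)=0.0620; B=V−Δ·S=-5.9524
Each (Δ,B) replicates both successor values, so the strategy is self-financing and V0 is arbitrage-free.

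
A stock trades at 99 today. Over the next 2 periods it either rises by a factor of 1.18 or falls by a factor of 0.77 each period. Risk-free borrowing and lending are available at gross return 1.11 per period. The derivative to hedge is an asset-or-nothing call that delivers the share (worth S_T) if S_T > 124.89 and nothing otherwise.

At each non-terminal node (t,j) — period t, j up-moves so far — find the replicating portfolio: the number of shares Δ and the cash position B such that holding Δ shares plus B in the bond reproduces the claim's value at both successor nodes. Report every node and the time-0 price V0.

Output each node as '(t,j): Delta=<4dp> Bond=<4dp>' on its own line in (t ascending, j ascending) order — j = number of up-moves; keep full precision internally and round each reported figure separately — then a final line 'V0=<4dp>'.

(0,0): Delta=2.5372 Bond=-174.2429
(1,0): Delta=0.0000 Bond=0.0000
(1,1): Delta=2.8780 Bond=-233.2293
V0=76.9384

The replicating-portfolio and risk-neutral prices coincide; use p* = (1.11−0.77)/(1.18−0.77) = 0.8293 for the latter.
At expiry t=2: V(2,0)=0.0000, V(2,1)=0.0000, V(2,2)=137.8476
Node (1,0) S=76.2300: V=(p*·0.0000+(1−p*)·0.0000)/1.11=0.0000; Δ=(0.0000−0.0000)/(89.9514−58.6971)=0.0000; B=V−Δ·S=0.0000
Node (1,1) S=116.8200: V=(p*·137.8476+(1−p*)·0.0000)/1.11=102.9844; Δ=(137.8476−0.0000)/(137.8476−89.9514)=2.8780; B=V−Δ·S=-233.2293
Node (0,0) S=99.0000: V=(p*·102.9844+(1−p*)·0.0000)/1.11=76.9384; Δ=(102.9844−0.0000)/(116.8200−76.2300)=2.5372; B=V−Δ·S=-174.2429
Root portfolio cost Δ·99+B reproduces V0=76.9384.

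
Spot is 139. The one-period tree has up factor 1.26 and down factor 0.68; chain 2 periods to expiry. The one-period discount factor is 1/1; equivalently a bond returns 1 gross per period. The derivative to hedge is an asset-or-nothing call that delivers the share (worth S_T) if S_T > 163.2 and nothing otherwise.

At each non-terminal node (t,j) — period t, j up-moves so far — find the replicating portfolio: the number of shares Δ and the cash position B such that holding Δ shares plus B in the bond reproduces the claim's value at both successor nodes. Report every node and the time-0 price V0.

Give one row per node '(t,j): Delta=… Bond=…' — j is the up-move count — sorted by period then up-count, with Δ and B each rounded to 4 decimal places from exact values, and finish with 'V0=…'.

(0,0): Delta=1.5102 Bond=-142.7443
(1,0): Delta=0.0000 Bond=0.0000
(1,1): Delta=2.1724 Bond=-258.7241
V0=67.1738

Risk-neutral probability p* = (R−d)/(u−d) = (1−0.68)/(1.26−0.68) = 0.5517.
At expiry t=2: V(2,0)=0.0000, V(2,1)=0.0000, V(2,2)=220.6764
  t=1,j=0: stock 94.5200 → up 119.0952 (V=0.0000), down 64.2736 (V=0.0000). Price 0.0000; hedge Δ=0.0000, bond B=0.0000.
  t=1,j=1: stock 175.1400 → up 220.6764 (V=220.6764), down 119.0952 (V=0.0000). Price 121.7525; hedge Δ=2.1724, bond B=-258.7241.
  t=0,j=0: stock 139.0000 → up 175.1400 (V=121.7525), down 94.5200 (V=0.0000). Price 67.1738; hedge Δ=1.5102, bond B=-142.7443.
Each (Δ,B) replicates both successor values, so the strategy is self-financing and V0 is arbitrage-free.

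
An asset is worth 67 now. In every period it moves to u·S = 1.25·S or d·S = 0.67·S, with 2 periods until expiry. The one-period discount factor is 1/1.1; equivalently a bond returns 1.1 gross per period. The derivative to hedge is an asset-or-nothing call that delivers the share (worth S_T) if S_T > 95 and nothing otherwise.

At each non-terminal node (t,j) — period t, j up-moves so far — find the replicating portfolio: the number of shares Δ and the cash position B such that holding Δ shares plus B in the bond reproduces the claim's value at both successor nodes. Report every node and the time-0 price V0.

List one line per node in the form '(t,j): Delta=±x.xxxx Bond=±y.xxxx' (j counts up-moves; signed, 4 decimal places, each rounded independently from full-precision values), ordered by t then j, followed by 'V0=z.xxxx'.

No-arbitrage ⇒ martingale measure with p* = (R−d)/(u−d) = 0.7414.
Payoff layer (t=2): V(2,0)=0.0000, V(2,1)=0.0000, V(2,2)=104.6875
Node (1,0) S=44.8900: V=(p*·0.0000+(1−p*)·0.0000)/1.1=0.0000; Δ=(0.0000−0.0000)/(56.1125−30.0763)=0.0000; B=V−Δ·S=0.0000
Node (1,1) S=83.7500: V=(p*·104.6875+(1−p*)·0.0000)/1.1=70.5574; Δ=(104.6875−0.0000)/(104.6875−56.1125)=2.1552; B=V−Δ·S=-109.9383
Node (0,0) S=67.0000: V=(p*·70.5574+(1−p*)·0.0000)/1.1=47.5544; Δ=(70.5574−0.0000)/(83.7500−44.8900)=1.8157; B=V−Δ·S=-74.0963
Each (Δ,B) replicates both successor values, so the strategy is self-financing and V0 is arbitrage-free.

(0,0): Delta=1.8157 Bond=-74.0963
(1,0): Delta=0.0000 Bond=0.0000
(1,1): Delta=2.1552 Bond=-109.9383
V0=47.5544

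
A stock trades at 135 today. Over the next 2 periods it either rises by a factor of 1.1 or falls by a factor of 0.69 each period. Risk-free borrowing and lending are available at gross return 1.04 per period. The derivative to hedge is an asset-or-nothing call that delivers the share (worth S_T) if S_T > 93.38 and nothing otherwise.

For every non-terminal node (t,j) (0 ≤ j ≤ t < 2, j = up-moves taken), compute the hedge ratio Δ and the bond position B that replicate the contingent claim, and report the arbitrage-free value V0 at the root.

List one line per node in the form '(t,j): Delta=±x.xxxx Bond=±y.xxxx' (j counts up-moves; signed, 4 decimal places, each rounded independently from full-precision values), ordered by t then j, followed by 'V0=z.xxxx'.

(0,0): Delta=1.1634 Bond=-23.3314
(1,0): Delta=2.6829 Bond=-165.8087
(1,1): Delta=1.0000 Bond=0.0000
V0=133.7274

The replicating-portfolio and risk-neutral prices coincide; use p* = (1.04−0.69)/(1.1−0.69) = 0.8537 for the latter.
Terminal payoffs: V(2,0)=0.0000, V(2,1)=102.4650, V(2,2)=163.3500
(1,0): S=93.1500. Δ = (V_up−V_dn)/(S_up−S_dn) = (102.4650−0.0000)/(102.4650−64.2735) = 2.6829. V = [p*·102.4650 + (1−p*)·0.0000]/1.04 = 84.1059. B = V − Δ·S = -165.8087.
(1,1): S=148.5000. Δ = (V_up−V_dn)/(S_up−S_dn) = (163.3500−102.4650)/(163.3500−102.4650) = 1.0000. V = [p*·163.3500 + (1−p*)·102.4650]/1.04 = 148.5000. B = V − Δ·S = 0.0000.
(0,0): S=135.0000. Δ = (V_up−V_dn)/(S_up−S_dn) = (148.5000−84.1059)/(148.5000−93.1500) = 1.1634. V = [p*·148.5000 + (1−p*)·84.1059]/1.04 = 133.7274. B = V − Δ·S = -23.3314.
Check: Δ(0,0)·S0 + B(0,0) = 133.7274 = V0.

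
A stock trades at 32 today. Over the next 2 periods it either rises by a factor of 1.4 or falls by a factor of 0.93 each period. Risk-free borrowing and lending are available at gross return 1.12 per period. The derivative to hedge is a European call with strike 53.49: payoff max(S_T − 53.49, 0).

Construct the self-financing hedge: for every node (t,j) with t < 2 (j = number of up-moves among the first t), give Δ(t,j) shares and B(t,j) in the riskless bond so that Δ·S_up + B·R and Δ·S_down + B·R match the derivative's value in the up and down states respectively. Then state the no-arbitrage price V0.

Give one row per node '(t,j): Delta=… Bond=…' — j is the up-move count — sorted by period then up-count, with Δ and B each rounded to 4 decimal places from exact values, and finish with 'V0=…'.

(0,0): Delta=0.2215 Bond=-5.8858
(1,0): Delta=0.0000 Bond=0.0000
(1,1): Delta=0.4384 Bond=-16.3068
V0=1.2025

Under the risk-neutral measure, an up-move has probability p* = (R−d)/(u−d) = 0.4043 and values discount at R = 1.12.
Payoff layer (t=2): V(2,0)=0.0000, V(2,1)=0.0000, V(2,2)=9.2300
Node (1,0) S=29.7600: V=(p*·0.0000+(1−p*)·0.0000)/1.12=0.0000; Δ=(0.0000−0.0000)/(41.6640−27.6768)=0.0000; B=V−Δ·S=0.0000
Node (1,1) S=44.8000: V=(p*·9.2300+(1−p*)·0.0000)/1.12=3.3315; Δ=(9.2300−0.0000)/(62.7200−41.6640)=0.4384; B=V−Δ·S=-16.3068
Node (0,0) S=32.0000: V=(p*·3.3315+(1−p*)·0.0000)/1.12=1.2025; Δ=(3.3315−0.0000)/(44.8000−29.7600)=0.2215; B=V−Δ·S=-5.8858
Self-financing check: at every node Δ·S+B equals the discounted successor values.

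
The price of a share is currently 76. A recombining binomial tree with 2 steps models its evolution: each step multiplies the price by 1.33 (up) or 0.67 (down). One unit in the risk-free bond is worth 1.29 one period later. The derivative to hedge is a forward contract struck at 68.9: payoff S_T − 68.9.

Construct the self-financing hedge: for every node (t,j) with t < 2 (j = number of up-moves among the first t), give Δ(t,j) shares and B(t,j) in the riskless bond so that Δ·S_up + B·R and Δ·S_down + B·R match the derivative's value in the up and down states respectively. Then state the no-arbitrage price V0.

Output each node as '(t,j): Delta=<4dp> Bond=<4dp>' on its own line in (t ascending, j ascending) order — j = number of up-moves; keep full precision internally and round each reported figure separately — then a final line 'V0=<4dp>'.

(0,0): Delta=1.0000 Bond=-41.4038
(1,0): Delta=1.0000 Bond=-53.4109
(1,1): Delta=1.0000 Bond=-53.4109
V0=34.5962

Risk-neutral probability p* = (R−d)/(u−d) = (1.29−0.67)/(1.33−0.67) = 0.9394.
At expiry t=2: V(2,0)=-34.7836, V(2,1)=-1.1764, V(2,2)=65.5364
  t=1,j=0: stock 50.9200 → up 67.7236 (V=-1.1764), down 34.1164 (V=-34.7836). Price -2.4909; hedge Δ=1.0000, bond B=-53.4109.
  t=1,j=1: stock 101.0800 → up 134.4364 (V=65.5364), down 67.7236 (V=-1.1764). Price 47.6691; hedge Δ=1.0000, bond B=-53.4109.
  t=0,j=0: stock 76.0000 → up 101.0800 (V=47.6691), down 50.9200 (V=-2.4909). Price 34.5962; hedge Δ=1.0000, bond B=-41.4038.
The time-0 hedge costs 34.5962, which is the no-arbitrage price.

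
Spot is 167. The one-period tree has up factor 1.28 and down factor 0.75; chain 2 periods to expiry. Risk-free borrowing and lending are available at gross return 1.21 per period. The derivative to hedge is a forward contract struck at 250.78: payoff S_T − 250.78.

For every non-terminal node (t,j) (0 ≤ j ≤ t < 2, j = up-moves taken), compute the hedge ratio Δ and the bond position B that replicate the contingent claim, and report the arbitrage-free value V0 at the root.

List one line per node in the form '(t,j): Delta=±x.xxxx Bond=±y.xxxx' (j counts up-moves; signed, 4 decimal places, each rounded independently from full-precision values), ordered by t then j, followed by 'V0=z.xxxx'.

(0,0): Delta=1.0000 Bond=-171.2861
(1,0): Delta=1.0000 Bond=-207.2562
(1,1): Delta=1.0000 Bond=-207.2562
V0=-4.2861

Under the risk-neutral measure, an up-move has probability p* = (R−d)/(u−d) = 0.8679 and values discount at R = 1.21.
Terminal payoffs: V(2,0)=-156.8425, V(2,1)=-90.4600, V(2,2)=22.8328
(1,0): S=125.2500. Δ = (V_up−V_dn)/(S_up−S_dn) = (-90.4600−-156.8425)/(160.3200−93.9375) = 1.0000. V = [p*·-90.4600 + (1−p*)·-156.8425]/1.21 = -82.0062. B = V − Δ·S = -207.2562.
(1,1): S=213.7600. Δ = (V_up−V_dn)/(S_up−S_dn) = (22.8328−-90.4600)/(273.6128−160.3200) = 1.0000. V = [p*·22.8328 + (1−p*)·-90.4600]/1.21 = 6.5038. B = V − Δ·S = -207.2562.
(0,0): S=167.0000. Δ = (V_up−V_dn)/(S_up−S_dn) = (6.5038−-82.0062)/(213.7600−125.2500) = 1.0000. V = [p*·6.5038 + (1−p*)·-82.0062]/1.21 = -4.2861. B = V − Δ·S = -171.2861.
Self-financing check: at every node Δ·S+B equals the discounted successor values.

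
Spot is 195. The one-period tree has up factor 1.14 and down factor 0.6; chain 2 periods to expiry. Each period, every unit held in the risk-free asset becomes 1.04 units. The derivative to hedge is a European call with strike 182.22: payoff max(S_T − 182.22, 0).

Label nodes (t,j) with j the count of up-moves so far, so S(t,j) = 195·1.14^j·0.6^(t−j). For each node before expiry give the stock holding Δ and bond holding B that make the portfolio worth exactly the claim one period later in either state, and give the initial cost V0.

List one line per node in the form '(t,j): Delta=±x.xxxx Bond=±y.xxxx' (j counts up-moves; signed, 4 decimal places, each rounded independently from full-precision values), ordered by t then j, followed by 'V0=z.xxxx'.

Risk-neutral probability p* = (R−d)/(u−d) = (1.04−0.6)/(1.14−0.6) = 0.8148.
Terminal values V(2,·): V(2,0)=0.0000, V(2,1)=0.0000, V(2,2)=71.2020
Node (1,0) S=117.0000: V=(p*·0.0000+(1−p*)·0.0000)/1.04=0.0000; Δ=(0.0000−0.0000)/(133.3800−70.2000)=0.0000; B=V−Δ·S=0.0000
Node (1,1) S=222.3000: V=(p*·71.2020+(1−p*)·0.0000)/1.04=55.7850; Δ=(71.2020−0.0000)/(253.4220−133.3800)=0.5931; B=V−Δ·S=-76.0705
Node (0,0) S=195.0000: V=(p*·55.7850+(1−p*)·0.0000)/1.04=43.7062; Δ=(55.7850−0.0000)/(222.3000−117.0000)=0.5298; B=V−Δ·S=-59.5994
Each (Δ,B) replicates both successor values, so the strategy is self-financing and V0 is arbitrage-free.

(0,0): Delta=0.5298 Bond=-59.5994
(1,0): Delta=0.0000 Bond=0.0000
(1,1): Delta=0.5931 Bond=-76.0705
V0=43.7062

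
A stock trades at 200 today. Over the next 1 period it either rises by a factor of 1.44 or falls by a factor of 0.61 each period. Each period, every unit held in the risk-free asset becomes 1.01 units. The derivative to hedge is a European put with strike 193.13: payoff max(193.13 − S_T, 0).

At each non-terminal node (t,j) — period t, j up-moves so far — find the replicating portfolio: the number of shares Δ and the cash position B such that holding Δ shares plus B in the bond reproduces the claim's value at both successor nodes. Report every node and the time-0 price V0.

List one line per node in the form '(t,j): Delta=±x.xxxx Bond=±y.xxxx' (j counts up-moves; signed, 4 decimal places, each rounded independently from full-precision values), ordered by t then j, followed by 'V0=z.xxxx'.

(0,0): Delta=-0.4285 Bond=122.1844
V0=36.4856

Risk-neutral probability p* = (R−d)/(u−d) = (1.01−0.61)/(1.44−0.61) = 0.4819.
At expiry t=1: V(1,0)=71.1300, V(1,1)=0.0000
  t=0,j=0: stock 200.0000 → up 288.0000 (V=0.0000), down 122.0000 (V=71.1300). Price 36.4856; hedge Δ=-0.4285, bond B=122.1844.
Each (Δ,B) replicates both successor values, so the strategy is self-financing and V0 is arbitrage-free.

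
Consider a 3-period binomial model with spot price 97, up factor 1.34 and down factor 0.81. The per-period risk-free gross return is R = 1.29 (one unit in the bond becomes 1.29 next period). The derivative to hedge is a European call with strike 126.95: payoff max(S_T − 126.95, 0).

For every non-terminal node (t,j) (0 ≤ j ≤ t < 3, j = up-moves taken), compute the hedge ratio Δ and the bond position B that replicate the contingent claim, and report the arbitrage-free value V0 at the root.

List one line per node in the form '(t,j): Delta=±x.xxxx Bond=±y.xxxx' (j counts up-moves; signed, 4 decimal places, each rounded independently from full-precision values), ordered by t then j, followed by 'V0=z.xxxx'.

No-arbitrage ⇒ martingale measure with p* = (R−d)/(u−d) = 0.9057.
Terminal values V(3,·): V(3,0)=0.0000, V(3,1)=0.0000, V(3,2)=14.1303, V(3,3)=106.4421
(2,0): S=63.6417. Δ = (V_up−V_dn)/(S_up−S_dn) = (0.0000−0.0000)/(85.2799−51.5498) = 0.0000. V = [p*·0.0000 + (1−p*)·0.0000]/1.29 = 0.0000. B = V − Δ·S = 0.0000.
(2,1): S=105.2838. Δ = (V_up−V_dn)/(S_up−S_dn) = (14.1303−0.0000)/(141.0803−85.2799) = 0.2532. V = [p*·14.1303 + (1−p*)·0.0000]/1.29 = 9.9203. B = V − Δ·S = -16.7406.
(2,2): S=174.1732. Δ = (V_up−V_dn)/(S_up−S_dn) = (106.4421−14.1303)/(233.3921−141.0803) = 1.0000. V = [p*·106.4421 + (1−p*)·14.1303]/1.29 = 75.7623. B = V − Δ·S = -98.4109.
(1,0): S=78.5700. Δ = (V_up−V_dn)/(S_up−S_dn) = (9.9203−0.0000)/(105.2838−63.6417) = 0.2382. V = [p*·9.9203 + (1−p*)·0.0000]/1.29 = 6.9647. B = V − Δ·S = -11.7529.
(1,1): S=129.9800. Δ = (V_up−V_dn)/(S_up−S_dn) = (75.7623−9.9203)/(174.1732−105.2838) = 0.9558. V = [p*·75.7623 + (1−p*)·9.9203]/1.29 = 53.9154. B = V − Δ·S = -70.3148.
(0,0): S=97.0000. Δ = (V_up−V_dn)/(S_up−S_dn) = (53.9154−6.9647)/(129.9800−78.5700) = 0.9133. V = [p*·53.9154 + (1−p*)·6.9647]/1.29 = 38.3613. B = V − Δ·S = -50.2249.
Root portfolio cost Δ·97+B reproduces V0=38.3613.

(0,0): Delta=0.9133 Bond=-50.2249
(1,0): Delta=0.2382 Bond=-11.7529
(1,1): Delta=0.9558 Bond=-70.3148
(2,0): Delta=0.0000 Bond=0.0000
(2,1): Delta=0.2532 Bond=-16.7406
(2,2): Delta=1.0000 Bond=-98.4109
V0=38.3613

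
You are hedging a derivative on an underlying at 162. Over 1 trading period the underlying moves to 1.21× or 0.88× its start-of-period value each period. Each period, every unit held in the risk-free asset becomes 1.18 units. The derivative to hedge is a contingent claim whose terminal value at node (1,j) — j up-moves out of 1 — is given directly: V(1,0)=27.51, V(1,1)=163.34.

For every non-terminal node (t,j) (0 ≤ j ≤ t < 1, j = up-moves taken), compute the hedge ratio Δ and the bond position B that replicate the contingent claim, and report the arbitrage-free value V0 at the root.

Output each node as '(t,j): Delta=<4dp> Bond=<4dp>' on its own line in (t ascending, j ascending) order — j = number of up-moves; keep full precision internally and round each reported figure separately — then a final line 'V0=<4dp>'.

Since d<R<u, set p* = (R−d)/(u−d) = 0.9091; price each node as the discounted p*-expectation of its children.
At expiry t=1: V(1,0)=27.5100, V(1,1)=163.3400
  t=0,j=0: stock 162.0000 → up 196.0200 (V=163.3400), down 142.5600 (V=27.5100). Price 127.9592; hedge Δ=2.5408, bond B=-283.6469.
Self-financing check: at every node Δ·S+B equals the discounted successor values.

(0,0): Delta=2.5408 Bond=-283.6469
V0=127.9592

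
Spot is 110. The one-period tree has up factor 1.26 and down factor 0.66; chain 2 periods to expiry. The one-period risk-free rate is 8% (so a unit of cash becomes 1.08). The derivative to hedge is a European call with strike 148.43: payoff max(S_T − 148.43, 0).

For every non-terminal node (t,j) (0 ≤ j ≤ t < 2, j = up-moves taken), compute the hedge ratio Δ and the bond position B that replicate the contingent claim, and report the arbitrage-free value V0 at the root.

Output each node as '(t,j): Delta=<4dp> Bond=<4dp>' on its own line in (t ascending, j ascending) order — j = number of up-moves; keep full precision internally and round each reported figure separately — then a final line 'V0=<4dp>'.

(0,0): Delta=0.2574 Bond=-17.2999
(1,0): Delta=0.0000 Bond=0.0000
(1,1): Delta=0.3151 Bond=-26.6913
V0=11.0090

Risk-neutral probability p* = (R−d)/(u−d) = (1.08−0.66)/(1.26−0.66) = 0.7000.
Terminal payoffs: V(2,0)=0.0000, V(2,1)=0.0000, V(2,2)=26.2060
  t=1,j=0: stock 72.6000 → up 91.4760 (V=0.0000), down 47.9160 (V=0.0000). Price 0.0000; hedge Δ=0.0000, bond B=0.0000.
  t=1,j=1: stock 138.6000 → up 174.6360 (V=26.2060), down 91.4760 (V=0.0000). Price 16.9854; hedge Δ=0.3151, bond B=-26.6913.
  t=0,j=0: stock 110.0000 → up 138.6000 (V=16.9854), down 72.6000 (V=0.0000). Price 11.0090; hedge Δ=0.2574, bond B=-17.2999.
The time-0 hedge costs 11.0090, which is the no-arbitrage price.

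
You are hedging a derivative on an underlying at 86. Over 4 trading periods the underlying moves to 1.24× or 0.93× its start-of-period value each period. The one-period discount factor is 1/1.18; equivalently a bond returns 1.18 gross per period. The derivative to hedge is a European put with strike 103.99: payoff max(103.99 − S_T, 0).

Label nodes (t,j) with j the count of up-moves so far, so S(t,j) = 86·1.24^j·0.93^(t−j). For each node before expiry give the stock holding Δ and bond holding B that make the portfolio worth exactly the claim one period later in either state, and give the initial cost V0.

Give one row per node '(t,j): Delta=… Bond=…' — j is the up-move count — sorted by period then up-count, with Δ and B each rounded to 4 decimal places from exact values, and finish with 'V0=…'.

(0,0): Delta=-0.0412 Bond=3.7946
(1,0): Delta=-0.1880 Bond=16.2131
(1,1): Delta=-0.0148 Bond=1.6611
(2,0): Delta=-0.6924 Bond=56.6503
(2,1): Delta=-0.0972 Bond=10.1269
(2,2): Delta=0.0000 Bond=0.0000
(3,0): Delta=-1.0000 Bond=88.1271
(3,1): Delta=-0.6370 Bond=61.7402
(3,2): Delta=0.0000 Bond=0.0000
(3,3): Delta=0.0000 Bond=0.0000
V0=0.2484

Under the risk-neutral measure, an up-move has probability p* = (R−d)/(u−d) = 0.8065 and values discount at R = 1.18.
At expiry t=4: V(4,0)=39.6575, V(4,1)=18.2134, V(4,2)=0.0000, V(4,3)=0.0000, V(4,4)=0.0000
Node (3,0) S=69.1747: V=(p*·18.2134+(1−p*)·39.6575)/1.18=18.9524; Δ=(18.2134−39.6575)/(85.7766−64.3325)=-1.0000; B=V−Δ·S=88.1271
Node (3,1) S=92.2329: V=(p*·0.0000+(1−p*)·18.2134)/1.18=2.9874; Δ=(0.0000−18.2134)/(114.3688−85.7766)=-0.6370; B=V−Δ·S=61.7402
Node (3,2) S=122.9772: V=(p*·0.0000+(1−p*)·0.0000)/1.18=0.0000; Δ=(0.0000−0.0000)/(152.4918−114.3688)=0.0000; B=V−Δ·S=0.0000
Node (3,3) S=163.9697: V=(p*·0.0000+(1−p*)·0.0000)/1.18=0.0000; Δ=(0.0000−0.0000)/(203.3224−152.4918)=0.0000; B=V−Δ·S=0.0000
Node (2,0) S=74.3814: V=(p*·2.9874+(1−p*)·18.9524)/1.18=5.1504; Δ=(2.9874−18.9524)/(92.2329−69.1747)=-0.6924; B=V−Δ·S=56.6503
Node (2,1) S=99.1752: V=(p*·0.0000+(1−p*)·2.9874)/1.18=0.4900; Δ=(0.0000−2.9874)/(122.9772−92.2329)=-0.0972; B=V−Δ·S=10.1269
Node (2,2) S=132.2336: V=(p*·0.0000+(1−p*)·0.0000)/1.18=0.0000; Δ=(0.0000−0.0000)/(163.9697−122.9772)=0.0000; B=V−Δ·S=0.0000
Node (1,0) S=79.9800: V=(p*·0.4900+(1−p*)·5.1504)/1.18=1.1797; Δ=(0.4900−5.1504)/(99.1752−74.3814)=-0.1880; B=V−Δ·S=16.2131
Node (1,1) S=106.6400: V=(p*·0.0000+(1−p*)·0.4900)/1.18=0.0804; Δ=(0.0000−0.4900)/(132.2336−99.1752)=-0.0148; B=V−Δ·S=1.6611
Node (0,0) S=86.0000: V=(p*·0.0804+(1−p*)·1.1797)/1.18=0.2484; Δ=(0.0804−1.1797)/(106.6400−79.9800)=-0.0412; B=V−Δ·S=3.7946
Each (Δ,B) replicates both successor values, so the strategy is self-financing and V0 is arbitrage-free.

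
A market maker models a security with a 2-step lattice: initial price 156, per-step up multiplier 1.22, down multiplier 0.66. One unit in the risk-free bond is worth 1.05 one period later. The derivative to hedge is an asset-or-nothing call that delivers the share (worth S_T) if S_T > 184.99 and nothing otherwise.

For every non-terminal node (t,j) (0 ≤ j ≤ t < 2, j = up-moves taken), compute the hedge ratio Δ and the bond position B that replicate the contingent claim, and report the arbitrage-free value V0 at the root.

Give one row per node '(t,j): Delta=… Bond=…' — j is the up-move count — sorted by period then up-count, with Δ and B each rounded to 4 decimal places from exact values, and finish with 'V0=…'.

(0,0): Delta=1.7629 Bond=-172.8614
(1,0): Delta=0.0000 Bond=0.0000
(1,1): Delta=2.1786 Bond=-260.6219
V0=102.1454

Risk-neutral probability p* = (R−d)/(u−d) = (1.05−0.66)/(1.22−0.66) = 0.6964.
At expiry t=2: V(2,0)=0.0000, V(2,1)=0.0000, V(2,2)=232.1904
(1,0): S=102.9600. Δ = (V_up−V_dn)/(S_up−S_dn) = (0.0000−0.0000)/(125.6112−67.9536) = 0.0000. V = [p*·0.0000 + (1−p*)·0.0000]/1.05 = 0.0000. B = V − Δ·S = 0.0000.
(1,1): S=190.3200. Δ = (V_up−V_dn)/(S_up−S_dn) = (232.1904−0.0000)/(232.1904−125.6112) = 2.1786. V = [p*·232.1904 + (1−p*)·0.0000]/1.05 = 154.0038. B = V − Δ·S = -260.6219.
(0,0): S=156.0000. Δ = (V_up−V_dn)/(S_up−S_dn) = (154.0038−0.0000)/(190.3200−102.9600) = 1.7629. V = [p*·154.0038 + (1−p*)·0.0000]/1.05 = 102.1454. B = V − Δ·S = -172.8614.
Self-financing check: at every node Δ·S+B equals the discounted successor values.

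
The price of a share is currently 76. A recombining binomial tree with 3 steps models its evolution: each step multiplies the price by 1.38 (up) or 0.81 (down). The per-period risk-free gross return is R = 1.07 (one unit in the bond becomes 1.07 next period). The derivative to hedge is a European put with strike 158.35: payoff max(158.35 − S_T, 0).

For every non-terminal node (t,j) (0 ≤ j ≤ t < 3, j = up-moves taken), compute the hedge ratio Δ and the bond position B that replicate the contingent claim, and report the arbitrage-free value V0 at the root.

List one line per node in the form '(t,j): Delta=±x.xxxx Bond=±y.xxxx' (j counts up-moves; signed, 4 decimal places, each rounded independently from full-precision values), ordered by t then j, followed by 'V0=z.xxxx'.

(0,0): Delta=-0.8264 Bond=119.2727
(1,0): Delta=-1.0000 Bond=138.3090
(1,1): Delta=-0.7049 Bond=114.8793
(2,0): Delta=-1.0000 Bond=147.9907
(2,1): Delta=-1.0000 Bond=147.9907
(2,2): Delta=-0.4984 Bond=93.0298
V0=56.4668

The replicating-portfolio and risk-neutral prices coincide; use p* = (1.07−0.81)/(1.38−0.81) = 0.4561 for the latter.
Terminal values V(3,·): V(3,0)=117.9605, V(3,1)=89.5382, V(3,2)=41.1151, V(3,3)=0.0000
Node (2,0) S=49.8636: V=(p*·89.5382+(1−p*)·117.9605)/1.07=98.1271; Δ=(89.5382−117.9605)/(68.8118−40.3895)=-1.0000; B=V−Δ·S=147.9907
Node (2,1) S=84.9528: V=(p*·41.1151+(1−p*)·89.5382)/1.07=63.0379; Δ=(41.1151−89.5382)/(117.2349−68.8118)=-1.0000; B=V−Δ·S=147.9907
Node (2,2) S=144.7344: V=(p*·0.0000+(1−p*)·41.1151)/1.07=20.8980; Δ=(0.0000−41.1151)/(199.7335−117.2349)=-0.4984; B=V−Δ·S=93.0298
Node (1,0) S=61.5600: V=(p*·63.0379+(1−p*)·98.1271)/1.07=76.7490; Δ=(63.0379−98.1271)/(84.9528−49.8636)=-1.0000; B=V−Δ·S=138.3090
Node (1,1) S=104.8800: V=(p*·20.8980+(1−p*)·63.0379)/1.07=40.9497; Δ=(20.8980−63.0379)/(144.7344−84.9528)=-0.7049; B=V−Δ·S=114.8793
Node (0,0) S=76.0000: V=(p*·40.9497+(1−p*)·76.7490)/1.07=56.4668; Δ=(40.9497−76.7490)/(104.8800−61.5600)=-0.8264; B=V−Δ·S=119.2727
The time-0 hedge costs 56.4668, which is the no-arbitrage price.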